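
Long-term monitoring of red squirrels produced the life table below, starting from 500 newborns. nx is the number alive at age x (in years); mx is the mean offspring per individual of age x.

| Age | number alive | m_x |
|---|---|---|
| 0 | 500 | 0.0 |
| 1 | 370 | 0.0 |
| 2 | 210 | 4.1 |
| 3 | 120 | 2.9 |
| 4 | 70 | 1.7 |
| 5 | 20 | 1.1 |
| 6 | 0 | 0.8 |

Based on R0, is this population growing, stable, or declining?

lx = nx/n0 = nx/500: 1, 0.74, 0.42, 0.24, 0.14, 0.04, 0
R0 = Σ lx·mx = 0 + 0 + 1.722 + 0.696 + 0.238 + 0.044 + 0 = 2.7
R0 > 1, so the population is growing.

growing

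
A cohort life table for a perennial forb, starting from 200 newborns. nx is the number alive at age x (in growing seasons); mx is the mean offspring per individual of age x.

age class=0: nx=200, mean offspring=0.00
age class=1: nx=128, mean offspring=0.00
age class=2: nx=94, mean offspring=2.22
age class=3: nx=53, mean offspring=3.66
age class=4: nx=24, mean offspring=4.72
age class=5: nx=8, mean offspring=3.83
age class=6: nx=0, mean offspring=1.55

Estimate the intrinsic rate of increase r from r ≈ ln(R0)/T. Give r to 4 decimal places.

lx = nx/n0 = nx/200: 1, 0.64, 0.47, 0.265, 0.12, 0.04, 0
R0 = Σ lx·mx = 0 + 0 + 1.0434 + 0.9699 + 0.5664 + 0.1532 + 0 = 2.7329
Σ x·lx·mx = 8.0281; T = 8.0281/2.7329 = 2.93758…
r ≈ ln(R0)/T = ln(2.7329)/2.93758… = 0.342243… → 0.3422

0.3422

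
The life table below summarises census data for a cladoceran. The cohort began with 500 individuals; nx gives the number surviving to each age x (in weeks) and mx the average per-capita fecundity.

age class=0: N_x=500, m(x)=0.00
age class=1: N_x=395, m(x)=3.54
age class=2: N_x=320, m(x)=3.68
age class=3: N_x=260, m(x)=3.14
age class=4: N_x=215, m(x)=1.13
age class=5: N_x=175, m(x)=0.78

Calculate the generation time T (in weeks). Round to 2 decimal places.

lx = nx/n0 = nx/500: 1, 0.79, 0.64, 0.52, 0.43, 0.35
lx·mx: 0, 2.7966, 2.3552, 1.6328, 0.4859, 0.273 → R0 = 7.5435
x·lx·mx: 0, 2.7966, 4.7104, 4.8984, 1.9436, 1.365 → Σ = 15.714
T = 15.714 / 7.5435 = 2.083118… → 2.08

2.08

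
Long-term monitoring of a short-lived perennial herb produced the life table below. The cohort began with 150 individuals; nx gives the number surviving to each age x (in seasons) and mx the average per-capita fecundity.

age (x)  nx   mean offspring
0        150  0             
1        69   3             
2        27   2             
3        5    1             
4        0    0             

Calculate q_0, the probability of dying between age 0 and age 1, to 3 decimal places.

0.540

lx = nx/n0 = nx/150: 1, 0.46, 0.18, 0.03333…, 0
q_0 = (l_0 − l_1) / l_0 = (1 − 0.46) / 1
     = 0.54 / 1 = 0.54 → 0.540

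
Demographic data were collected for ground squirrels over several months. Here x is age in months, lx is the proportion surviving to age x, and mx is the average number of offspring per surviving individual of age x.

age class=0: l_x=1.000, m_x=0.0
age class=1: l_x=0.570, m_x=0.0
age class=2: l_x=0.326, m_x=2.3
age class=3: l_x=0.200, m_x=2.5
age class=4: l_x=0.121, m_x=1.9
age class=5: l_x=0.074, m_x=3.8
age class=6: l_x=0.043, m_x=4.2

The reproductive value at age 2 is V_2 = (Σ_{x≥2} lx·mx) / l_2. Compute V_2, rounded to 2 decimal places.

5.96

lx·mx for x ≥ 2: 0.7498, 0.5, 0.2299, 0.2812, 0.1806 → sum = 1.9415
V_2 = 1.9415 / l_2 = 1.9415 / 0.326 = 5.955521… → 5.96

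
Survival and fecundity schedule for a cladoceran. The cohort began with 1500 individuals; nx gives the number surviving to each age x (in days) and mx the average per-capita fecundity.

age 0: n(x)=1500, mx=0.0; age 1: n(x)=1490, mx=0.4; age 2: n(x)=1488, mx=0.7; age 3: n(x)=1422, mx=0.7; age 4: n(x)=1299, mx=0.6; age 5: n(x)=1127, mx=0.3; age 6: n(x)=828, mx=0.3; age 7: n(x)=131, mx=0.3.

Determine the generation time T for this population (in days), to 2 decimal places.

3.03

lx = nx/n0 = nx/1500: 1, 0.99333…, 0.992, 0.948, 0.866, 0.75133…, 0.552, 0.08733…
lx·mx: 0, 0.397333…, 0.6944, 0.6636, 0.5196, 0.2254…, 0.1656, 0.0262… → R0 = 2.692133…
x·lx·mx: 0, 0.397333…, 1.3888, 1.9908, 2.0784, 1.127…, 0.9936, 0.1834… → Σ = 8.159333…
T = 8.159333… / 2.692133… = 3.030806… → 3.03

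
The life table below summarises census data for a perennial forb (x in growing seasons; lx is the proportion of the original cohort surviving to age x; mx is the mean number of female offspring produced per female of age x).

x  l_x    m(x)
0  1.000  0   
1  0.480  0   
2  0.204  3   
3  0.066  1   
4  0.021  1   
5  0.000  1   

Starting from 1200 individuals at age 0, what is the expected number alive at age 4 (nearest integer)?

25

Expected survivors = N0 · l_4 = 1200 × 0.021 = 25.2 → 25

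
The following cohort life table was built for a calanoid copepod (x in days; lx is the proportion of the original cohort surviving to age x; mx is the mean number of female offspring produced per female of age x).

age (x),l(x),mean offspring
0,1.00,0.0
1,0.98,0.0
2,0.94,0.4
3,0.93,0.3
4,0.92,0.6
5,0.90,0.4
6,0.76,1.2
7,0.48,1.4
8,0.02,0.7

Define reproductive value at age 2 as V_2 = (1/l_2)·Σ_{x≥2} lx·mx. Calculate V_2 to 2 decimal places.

3.37

lx·mx for x ≥ 2: 0.376, 0.279, 0.552, 0.36, 0.912, 0.672, 0.014 → sum = 3.165
V_2 = 3.165 / l_2 = 3.165 / 0.94 = 3.367021… → 3.37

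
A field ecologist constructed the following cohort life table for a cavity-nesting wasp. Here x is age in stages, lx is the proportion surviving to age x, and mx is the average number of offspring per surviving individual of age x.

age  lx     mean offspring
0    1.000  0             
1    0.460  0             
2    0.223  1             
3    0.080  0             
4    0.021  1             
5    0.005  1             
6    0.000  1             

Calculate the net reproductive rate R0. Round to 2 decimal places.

lx·mx by age: 0, 0, 0.223, 0, 0.021, 0.005, 0
R0 = Σ lx·mx = 0.249 → 0.25

0.25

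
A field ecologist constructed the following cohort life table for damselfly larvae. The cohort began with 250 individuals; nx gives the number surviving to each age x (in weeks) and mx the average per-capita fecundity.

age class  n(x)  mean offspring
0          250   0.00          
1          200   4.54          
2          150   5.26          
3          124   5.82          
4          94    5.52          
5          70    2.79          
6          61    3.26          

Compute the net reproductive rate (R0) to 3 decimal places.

13.327

lx = nx/n0 = nx/250: 1, 0.8, 0.6, 0.496, 0.376, 0.28, 0.244
lx·mx by age: 0, 3.632, 3.156, 2.88672, 2.07552, 0.7812, 0.79544
R0 = Σ lx·mx = 13.32688 → 13.327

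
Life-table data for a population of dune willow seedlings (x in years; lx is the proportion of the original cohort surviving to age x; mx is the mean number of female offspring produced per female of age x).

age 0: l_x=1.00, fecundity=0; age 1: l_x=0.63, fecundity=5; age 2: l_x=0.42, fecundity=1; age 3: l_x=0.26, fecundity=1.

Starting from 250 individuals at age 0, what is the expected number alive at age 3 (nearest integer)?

65

Expected survivors = N0 · l_3 = 250 × 0.26 = 65 → 65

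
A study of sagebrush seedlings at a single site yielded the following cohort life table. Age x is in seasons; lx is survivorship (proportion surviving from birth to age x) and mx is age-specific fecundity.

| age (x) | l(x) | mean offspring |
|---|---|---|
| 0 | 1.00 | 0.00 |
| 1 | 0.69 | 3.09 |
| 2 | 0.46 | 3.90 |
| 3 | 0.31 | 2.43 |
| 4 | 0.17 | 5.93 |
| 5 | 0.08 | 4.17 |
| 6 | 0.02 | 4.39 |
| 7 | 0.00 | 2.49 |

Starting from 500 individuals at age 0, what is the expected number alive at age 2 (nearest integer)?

230

Expected survivors = N0 · l_2 = 500 × 0.46 = 230 → 230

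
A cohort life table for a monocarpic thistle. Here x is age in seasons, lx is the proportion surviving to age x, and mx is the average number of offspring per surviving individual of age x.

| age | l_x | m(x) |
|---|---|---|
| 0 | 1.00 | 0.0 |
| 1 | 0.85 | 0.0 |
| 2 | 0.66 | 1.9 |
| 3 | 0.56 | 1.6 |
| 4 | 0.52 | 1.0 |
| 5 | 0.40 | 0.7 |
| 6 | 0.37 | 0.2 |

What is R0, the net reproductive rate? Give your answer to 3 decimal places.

lx·mx by age: 0, 0, 1.254, 0.896, 0.52, 0.28, 0.074
R0 = Σ lx·mx = 3.024 → 3.024

3.024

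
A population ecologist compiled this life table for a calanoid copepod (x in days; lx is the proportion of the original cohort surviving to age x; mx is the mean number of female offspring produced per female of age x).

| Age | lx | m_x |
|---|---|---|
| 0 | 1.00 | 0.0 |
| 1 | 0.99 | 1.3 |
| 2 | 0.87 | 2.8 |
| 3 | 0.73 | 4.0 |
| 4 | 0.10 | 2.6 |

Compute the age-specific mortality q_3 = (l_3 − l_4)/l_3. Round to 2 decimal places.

0.86

q_3 = (l_3 − l_4) / l_3 = (0.73 − 0.1) / 0.73
     = 0.63 / 0.73 = 0.863014… → 0.86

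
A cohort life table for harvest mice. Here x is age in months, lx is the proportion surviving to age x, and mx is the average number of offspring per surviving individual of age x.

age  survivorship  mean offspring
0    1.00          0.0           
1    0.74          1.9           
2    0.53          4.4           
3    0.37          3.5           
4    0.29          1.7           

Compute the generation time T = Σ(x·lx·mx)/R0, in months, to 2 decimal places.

lx·mx: 0, 1.406, 2.332, 1.295, 0.493 → R0 = 5.526
x·lx·mx: 0, 1.406, 4.664, 3.885, 1.972 → Σ = 11.927
T = 11.927 / 5.526 = 2.158342… → 2.16

2.16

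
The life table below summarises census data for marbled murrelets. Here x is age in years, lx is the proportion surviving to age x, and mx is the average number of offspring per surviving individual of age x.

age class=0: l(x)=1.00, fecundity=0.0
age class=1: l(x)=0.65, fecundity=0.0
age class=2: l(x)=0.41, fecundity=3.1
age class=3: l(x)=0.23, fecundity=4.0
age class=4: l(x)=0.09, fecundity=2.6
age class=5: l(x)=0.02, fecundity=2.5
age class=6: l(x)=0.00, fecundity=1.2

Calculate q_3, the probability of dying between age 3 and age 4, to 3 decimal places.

0.609

q_3 = (l_3 − l_4) / l_3 = (0.23 − 0.09) / 0.23
     = 0.14 / 0.23 = 0.608696… → 0.609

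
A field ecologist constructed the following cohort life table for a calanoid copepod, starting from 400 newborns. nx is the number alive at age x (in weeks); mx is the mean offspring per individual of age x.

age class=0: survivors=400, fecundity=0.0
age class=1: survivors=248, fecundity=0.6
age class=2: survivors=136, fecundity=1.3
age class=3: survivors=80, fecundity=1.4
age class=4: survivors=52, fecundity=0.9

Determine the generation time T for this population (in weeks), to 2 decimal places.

lx = nx/n0 = nx/400: 1, 0.62, 0.34, 0.2, 0.13
lx·mx: 0, 0.372, 0.442, 0.28, 0.117 → R0 = 1.211
x·lx·mx: 0, 0.372, 0.884, 0.84, 0.468 → Σ = 2.564
T = 2.564 / 1.211 = 2.117258… → 2.12

2.12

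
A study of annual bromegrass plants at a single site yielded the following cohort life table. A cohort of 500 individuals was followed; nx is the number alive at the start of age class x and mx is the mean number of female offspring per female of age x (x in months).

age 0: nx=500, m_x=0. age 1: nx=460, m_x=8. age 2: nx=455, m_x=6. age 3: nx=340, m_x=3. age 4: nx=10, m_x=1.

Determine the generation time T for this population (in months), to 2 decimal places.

lx = nx/n0 = nx/500: 1, 0.92, 0.91, 0.68, 0.02
lx·mx: 0, 7.36, 5.46, 2.04, 0.02 → R0 = 14.88
x·lx·mx: 0, 7.36, 10.92, 6.12, 0.08 → Σ = 24.48
T = 24.48 / 14.88 = 1.645161… → 1.65

1.65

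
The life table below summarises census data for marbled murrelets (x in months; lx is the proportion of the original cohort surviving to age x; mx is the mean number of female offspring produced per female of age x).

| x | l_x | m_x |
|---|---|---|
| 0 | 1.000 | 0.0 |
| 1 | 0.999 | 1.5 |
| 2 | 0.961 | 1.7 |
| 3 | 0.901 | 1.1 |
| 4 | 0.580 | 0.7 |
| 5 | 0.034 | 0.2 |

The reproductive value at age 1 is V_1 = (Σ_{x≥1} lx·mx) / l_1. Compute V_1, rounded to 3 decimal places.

4.541

lx·mx for x ≥ 1: 1.4985, 1.6337, 0.9911, 0.406, 0.0068 → sum = 4.5361
V_1 = 4.5361 / l_1 = 4.5361 / 0.999 = 4.540641… → 4.541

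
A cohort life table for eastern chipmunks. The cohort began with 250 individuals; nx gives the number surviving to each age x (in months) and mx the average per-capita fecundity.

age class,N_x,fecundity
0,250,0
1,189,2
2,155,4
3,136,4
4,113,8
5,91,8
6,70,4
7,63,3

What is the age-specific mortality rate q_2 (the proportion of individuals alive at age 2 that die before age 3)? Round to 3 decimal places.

lx = nx/n0 = nx/250: 1, 0.756, 0.62, 0.544, 0.452, 0.364, 0.28, 0.252
q_2 = (l_2 − l_3) / l_2 = (0.62 − 0.544) / 0.62
     = 0.076 / 0.62 = 0.122581… → 0.123

0.123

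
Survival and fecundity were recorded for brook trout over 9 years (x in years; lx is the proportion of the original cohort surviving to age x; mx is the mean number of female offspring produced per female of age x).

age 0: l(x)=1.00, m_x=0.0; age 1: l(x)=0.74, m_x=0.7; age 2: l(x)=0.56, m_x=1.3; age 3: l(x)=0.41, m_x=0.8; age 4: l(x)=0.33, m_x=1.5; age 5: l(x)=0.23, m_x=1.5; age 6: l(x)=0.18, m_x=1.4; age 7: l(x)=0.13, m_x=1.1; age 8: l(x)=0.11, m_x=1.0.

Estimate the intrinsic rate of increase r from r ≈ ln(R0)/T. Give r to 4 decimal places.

0.3110

R0 = Σ lx·mx = 0 + 0.518 + 0.728 + 0.328 + 0.495 + 0.345 + 0.252 + 0.143 + 0.11 = 2.919
Σ x·lx·mx = 10.056; T = 10.056/2.919 = 3.44502…
r ≈ ln(R0)/T = ln(2.919)/3.44502… = 0.310954… → 0.3110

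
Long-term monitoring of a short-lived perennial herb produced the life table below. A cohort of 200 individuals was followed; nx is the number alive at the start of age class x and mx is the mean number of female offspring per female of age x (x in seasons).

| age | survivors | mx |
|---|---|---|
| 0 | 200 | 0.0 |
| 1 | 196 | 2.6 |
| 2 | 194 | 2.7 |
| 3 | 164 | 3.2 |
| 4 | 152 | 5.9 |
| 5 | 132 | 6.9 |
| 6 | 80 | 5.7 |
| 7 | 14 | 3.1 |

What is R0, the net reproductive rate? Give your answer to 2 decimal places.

19.33

lx = nx/n0 = nx/200: 1, 0.98, 0.97, 0.82, 0.76, 0.66, 0.4, 0.07
lx·mx by age: 0, 2.548, 2.619, 2.624, 4.484, 4.554, 2.28, 0.217
R0 = Σ lx·mx = 19.326 → 19.33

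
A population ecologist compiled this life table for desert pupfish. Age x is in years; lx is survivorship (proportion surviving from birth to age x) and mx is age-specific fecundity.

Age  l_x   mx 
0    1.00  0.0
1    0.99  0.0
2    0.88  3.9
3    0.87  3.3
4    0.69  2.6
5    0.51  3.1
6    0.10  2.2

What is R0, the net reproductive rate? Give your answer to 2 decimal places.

9.90

lx·mx by age: 0, 0, 3.432, 2.871, 1.794, 1.581, 0.22
R0 = Σ lx·mx = 9.898 → 9.90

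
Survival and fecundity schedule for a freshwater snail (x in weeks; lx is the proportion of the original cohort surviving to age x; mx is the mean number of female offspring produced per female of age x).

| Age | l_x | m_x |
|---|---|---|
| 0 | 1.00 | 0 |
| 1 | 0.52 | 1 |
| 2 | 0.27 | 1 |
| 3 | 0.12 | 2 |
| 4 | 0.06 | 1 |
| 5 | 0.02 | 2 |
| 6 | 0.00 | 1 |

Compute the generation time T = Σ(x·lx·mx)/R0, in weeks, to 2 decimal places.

lx·mx: 0, 0.52, 0.27, 0.24, 0.06, 0.04, 0 → R0 = 1.13
x·lx·mx: 0, 0.52, 0.54, 0.72, 0.24, 0.2, 0 → Σ = 2.22
T = 2.22 / 1.13 = 1.964602… → 1.96

1.96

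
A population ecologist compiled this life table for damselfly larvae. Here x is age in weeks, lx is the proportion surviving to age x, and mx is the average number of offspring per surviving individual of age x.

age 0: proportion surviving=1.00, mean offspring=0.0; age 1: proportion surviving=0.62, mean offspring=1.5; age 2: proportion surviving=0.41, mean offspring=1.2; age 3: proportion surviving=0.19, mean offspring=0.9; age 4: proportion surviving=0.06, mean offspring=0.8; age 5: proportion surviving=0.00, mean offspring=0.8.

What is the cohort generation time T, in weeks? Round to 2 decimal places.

1.60

lx·mx: 0, 0.93, 0.492, 0.171, 0.048, 0 → R0 = 1.641
x·lx·mx: 0, 0.93, 0.984, 0.513, 0.192, 0 → Σ = 2.619
T = 2.619 / 1.641 = 1.595978… → 1.60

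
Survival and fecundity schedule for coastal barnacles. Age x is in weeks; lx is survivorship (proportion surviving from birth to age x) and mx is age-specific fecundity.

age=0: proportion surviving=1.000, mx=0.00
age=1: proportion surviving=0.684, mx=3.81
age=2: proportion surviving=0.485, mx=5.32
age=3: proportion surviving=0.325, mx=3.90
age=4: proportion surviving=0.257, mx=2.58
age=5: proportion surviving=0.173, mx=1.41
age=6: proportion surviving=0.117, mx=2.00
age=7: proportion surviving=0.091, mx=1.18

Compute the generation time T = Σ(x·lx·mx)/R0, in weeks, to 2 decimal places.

lx·mx: 0, 2.60604, 2.5802, 1.2675, 0.66306, 0.24393, 0.234, 0.10738 → R0 = 7.70211
x·lx·mx: 0, 2.60604, 5.1604, 3.8025, 2.65224, 1.21965, 1.404, 0.75166 → Σ = 17.59649
T = 17.59649 / 7.70211 = 2.284632… → 2.28

2.28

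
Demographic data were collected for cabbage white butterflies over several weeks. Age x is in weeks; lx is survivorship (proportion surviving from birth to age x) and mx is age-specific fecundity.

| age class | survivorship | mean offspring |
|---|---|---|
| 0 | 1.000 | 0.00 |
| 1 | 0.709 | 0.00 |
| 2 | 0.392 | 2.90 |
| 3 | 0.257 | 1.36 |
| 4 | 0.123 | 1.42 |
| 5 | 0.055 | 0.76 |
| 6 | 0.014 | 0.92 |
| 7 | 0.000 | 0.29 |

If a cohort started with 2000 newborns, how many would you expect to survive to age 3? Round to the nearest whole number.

514

Expected survivors = N0 · l_3 = 2000 × 0.257 = 514 → 514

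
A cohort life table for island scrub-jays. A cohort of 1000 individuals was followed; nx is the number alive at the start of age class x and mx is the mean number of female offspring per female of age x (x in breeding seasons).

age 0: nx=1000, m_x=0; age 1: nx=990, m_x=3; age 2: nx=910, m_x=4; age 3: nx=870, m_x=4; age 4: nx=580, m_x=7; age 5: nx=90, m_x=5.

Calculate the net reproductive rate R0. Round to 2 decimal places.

lx = nx/n0 = nx/1000: 1, 0.99, 0.91, 0.87, 0.58, 0.09
lx·mx by age: 0, 2.97, 3.64, 3.48, 4.06, 0.45
R0 = Σ lx·mx = 14.6 → 14.60

14.60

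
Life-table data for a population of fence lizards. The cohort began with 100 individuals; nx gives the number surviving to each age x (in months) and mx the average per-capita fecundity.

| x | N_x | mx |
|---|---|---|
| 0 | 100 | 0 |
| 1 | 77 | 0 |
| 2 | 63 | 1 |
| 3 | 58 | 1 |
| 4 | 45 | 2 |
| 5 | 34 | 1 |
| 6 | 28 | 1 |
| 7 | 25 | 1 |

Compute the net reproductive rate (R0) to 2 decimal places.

2.98

lx = nx/n0 = nx/100: 1, 0.77, 0.63, 0.58, 0.45, 0.34, 0.28, 0.25
lx·mx by age: 0, 0, 0.63, 0.58, 0.9, 0.34, 0.28, 0.25
R0 = Σ lx·mx = 2.98 → 2.98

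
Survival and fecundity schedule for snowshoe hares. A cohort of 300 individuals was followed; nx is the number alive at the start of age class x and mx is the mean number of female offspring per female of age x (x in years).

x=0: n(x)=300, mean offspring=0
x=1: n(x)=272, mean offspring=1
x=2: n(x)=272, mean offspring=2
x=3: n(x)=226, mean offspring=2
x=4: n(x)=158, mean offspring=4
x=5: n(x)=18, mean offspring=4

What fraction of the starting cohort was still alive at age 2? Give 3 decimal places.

0.907

l_2 = n_2/n_0 = 272/300 = 0.906667… → 0.907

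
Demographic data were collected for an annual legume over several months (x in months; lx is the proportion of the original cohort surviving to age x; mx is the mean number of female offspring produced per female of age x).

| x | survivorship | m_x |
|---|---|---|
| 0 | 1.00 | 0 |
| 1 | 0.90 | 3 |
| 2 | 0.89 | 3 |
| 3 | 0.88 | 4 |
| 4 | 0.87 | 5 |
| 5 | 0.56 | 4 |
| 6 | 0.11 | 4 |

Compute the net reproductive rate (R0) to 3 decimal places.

15.920

lx·mx by age: 0, 2.7, 2.67, 3.52, 4.35, 2.24, 0.44
R0 = Σ lx·mx = 15.92 → 15.920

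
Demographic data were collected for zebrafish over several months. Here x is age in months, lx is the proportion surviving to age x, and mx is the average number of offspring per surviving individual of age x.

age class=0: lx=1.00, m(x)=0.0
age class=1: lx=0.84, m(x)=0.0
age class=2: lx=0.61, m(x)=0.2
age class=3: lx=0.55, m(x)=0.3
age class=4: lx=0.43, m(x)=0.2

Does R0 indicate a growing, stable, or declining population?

declining

R0 = Σ lx·mx = 0 + 0 + 0.122 + 0.165 + 0.086 = 0.373
R0 < 1, so the population is declining.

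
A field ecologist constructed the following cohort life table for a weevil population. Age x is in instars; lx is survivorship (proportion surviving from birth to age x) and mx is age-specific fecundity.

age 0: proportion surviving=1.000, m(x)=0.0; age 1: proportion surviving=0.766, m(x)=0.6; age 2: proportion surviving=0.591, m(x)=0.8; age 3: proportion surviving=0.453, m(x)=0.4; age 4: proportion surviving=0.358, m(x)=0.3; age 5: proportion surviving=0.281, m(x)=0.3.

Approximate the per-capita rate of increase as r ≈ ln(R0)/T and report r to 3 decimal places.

R0 = Σ lx·mx = 0 + 0.4596 + 0.4728 + 0.1812 + 0.1074 + 0.0843 = 1.3053
Σ x·lx·mx = 2.7999; T = 2.7999/1.3053 = 2.14502…
r ≈ ln(R0)/T = ln(1.3053)/2.14502… = 0.12421… → 0.124

0.124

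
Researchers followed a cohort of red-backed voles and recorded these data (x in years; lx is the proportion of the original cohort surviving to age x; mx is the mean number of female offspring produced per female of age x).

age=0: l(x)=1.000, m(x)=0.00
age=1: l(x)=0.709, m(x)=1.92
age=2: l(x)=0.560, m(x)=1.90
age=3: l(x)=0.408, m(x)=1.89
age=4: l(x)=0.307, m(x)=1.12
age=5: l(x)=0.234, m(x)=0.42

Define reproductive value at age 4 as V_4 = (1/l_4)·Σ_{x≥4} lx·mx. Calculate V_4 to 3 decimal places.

1.440

lx·mx for x ≥ 4: 0.34384, 0.09828 → sum = 0.44212
V_4 = 0.44212 / l_4 = 0.44212 / 0.307 = 1.44013… → 1.440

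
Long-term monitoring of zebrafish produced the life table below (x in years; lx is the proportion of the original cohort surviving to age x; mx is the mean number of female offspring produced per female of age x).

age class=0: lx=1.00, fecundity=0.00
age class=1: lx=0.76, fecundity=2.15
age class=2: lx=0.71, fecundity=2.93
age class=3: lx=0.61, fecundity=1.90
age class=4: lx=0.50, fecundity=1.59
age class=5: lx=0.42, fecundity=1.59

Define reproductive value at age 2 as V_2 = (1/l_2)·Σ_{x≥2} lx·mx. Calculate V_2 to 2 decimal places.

6.62

lx·mx for x ≥ 2: 2.0803, 1.159, 0.795, 0.6678 → sum = 4.7021
V_2 = 4.7021 / l_2 = 4.7021 / 0.71 = 6.622676… → 6.62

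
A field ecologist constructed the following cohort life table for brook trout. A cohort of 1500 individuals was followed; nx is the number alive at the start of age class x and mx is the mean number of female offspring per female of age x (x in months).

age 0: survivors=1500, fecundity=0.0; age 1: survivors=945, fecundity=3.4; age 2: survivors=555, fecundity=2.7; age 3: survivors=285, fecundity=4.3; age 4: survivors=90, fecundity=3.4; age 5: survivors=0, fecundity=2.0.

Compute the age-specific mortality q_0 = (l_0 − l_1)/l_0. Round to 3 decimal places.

0.370

lx = nx/n0 = nx/1500: 1, 0.63, 0.37, 0.19, 0.06, 0
q_0 = (l_0 − l_1) / l_0 = (1 − 0.63) / 1
     = 0.37 / 1 = 0.37 → 0.370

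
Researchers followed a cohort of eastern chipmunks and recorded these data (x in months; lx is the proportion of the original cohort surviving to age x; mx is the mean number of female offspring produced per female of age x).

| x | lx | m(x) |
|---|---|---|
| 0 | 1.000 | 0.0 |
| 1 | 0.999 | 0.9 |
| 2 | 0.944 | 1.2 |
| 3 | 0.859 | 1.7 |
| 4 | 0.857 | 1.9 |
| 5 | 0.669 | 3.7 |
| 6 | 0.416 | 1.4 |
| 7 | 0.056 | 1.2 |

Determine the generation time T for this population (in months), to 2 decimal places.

lx·mx: 0, 0.8991, 1.1328, 1.4603, 1.6283, 2.4753, 0.5824, 0.0672 → R0 = 8.2454
x·lx·mx: 0, 0.8991, 2.2656, 4.3809, 6.5132, 12.3765, 3.4944, 0.4704 → Σ = 30.4001
T = 30.4001 / 8.2454 = 3.686916… → 3.69

3.69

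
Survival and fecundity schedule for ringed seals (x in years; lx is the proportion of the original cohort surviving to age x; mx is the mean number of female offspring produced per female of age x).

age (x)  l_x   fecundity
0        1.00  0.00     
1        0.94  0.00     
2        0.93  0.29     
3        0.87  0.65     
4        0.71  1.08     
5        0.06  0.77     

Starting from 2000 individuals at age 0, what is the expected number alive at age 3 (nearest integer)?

1740

Expected survivors = N0 · l_3 = 2000 × 0.87 = 1740 → 1740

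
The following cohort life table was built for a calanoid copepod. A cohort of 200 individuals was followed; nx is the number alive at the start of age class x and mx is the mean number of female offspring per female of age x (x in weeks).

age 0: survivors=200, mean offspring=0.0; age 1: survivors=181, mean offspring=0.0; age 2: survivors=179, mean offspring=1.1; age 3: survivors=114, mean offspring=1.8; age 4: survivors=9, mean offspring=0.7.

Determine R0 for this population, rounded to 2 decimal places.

lx = nx/n0 = nx/200: 1, 0.905, 0.895, 0.57, 0.045
lx·mx by age: 0, 0, 0.9845, 1.026, 0.0315
R0 = Σ lx·mx = 2.042 → 2.04

2.04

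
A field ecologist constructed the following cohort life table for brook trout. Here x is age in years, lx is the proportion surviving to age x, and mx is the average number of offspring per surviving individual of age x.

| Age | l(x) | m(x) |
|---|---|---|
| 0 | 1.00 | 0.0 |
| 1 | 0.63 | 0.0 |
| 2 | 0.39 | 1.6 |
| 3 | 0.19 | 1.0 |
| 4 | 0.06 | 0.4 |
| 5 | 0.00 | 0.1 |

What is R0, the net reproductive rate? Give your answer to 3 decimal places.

0.838

lx·mx by age: 0, 0, 0.624, 0.19, 0.024, 0
R0 = Σ lx·mx = 0.838 → 0.838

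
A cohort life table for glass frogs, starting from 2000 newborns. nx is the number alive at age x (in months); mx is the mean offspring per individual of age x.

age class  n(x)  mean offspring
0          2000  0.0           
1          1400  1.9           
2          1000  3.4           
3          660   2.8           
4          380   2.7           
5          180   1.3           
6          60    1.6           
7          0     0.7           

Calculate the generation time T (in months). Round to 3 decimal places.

2.251

lx = nx/n0 = nx/2000: 1, 0.7, 0.5, 0.33, 0.19, 0.09, 0.03, 0
lx·mx: 0, 1.33, 1.7, 0.924, 0.513, 0.117, 0.048, 0 → R0 = 4.632
x·lx·mx: 0, 1.33, 3.4, 2.772, 2.052, 0.585, 0.288, 0 → Σ = 10.427
T = 10.427 / 4.632 = 2.251079… → 2.251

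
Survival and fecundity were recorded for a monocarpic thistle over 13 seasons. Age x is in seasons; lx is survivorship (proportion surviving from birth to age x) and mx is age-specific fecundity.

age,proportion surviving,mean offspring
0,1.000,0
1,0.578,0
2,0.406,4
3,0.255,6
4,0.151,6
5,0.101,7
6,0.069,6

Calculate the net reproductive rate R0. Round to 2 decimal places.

5.18

lx·mx by age: 0, 0, 1.624, 1.53, 0.906, 0.707, 0.414
R0 = Σ lx·mx = 5.181 → 5.18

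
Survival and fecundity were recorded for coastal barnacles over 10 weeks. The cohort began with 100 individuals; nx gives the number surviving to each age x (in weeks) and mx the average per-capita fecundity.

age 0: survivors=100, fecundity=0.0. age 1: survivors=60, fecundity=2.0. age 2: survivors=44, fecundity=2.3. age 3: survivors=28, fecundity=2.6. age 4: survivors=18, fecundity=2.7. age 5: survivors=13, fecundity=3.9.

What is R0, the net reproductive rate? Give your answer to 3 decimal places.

lx = nx/n0 = nx/100: 1, 0.6, 0.44, 0.28, 0.18, 0.13
lx·mx by age: 0, 1.2, 1.012, 0.728, 0.486, 0.507
R0 = Σ lx·mx = 3.933 → 3.933

3.933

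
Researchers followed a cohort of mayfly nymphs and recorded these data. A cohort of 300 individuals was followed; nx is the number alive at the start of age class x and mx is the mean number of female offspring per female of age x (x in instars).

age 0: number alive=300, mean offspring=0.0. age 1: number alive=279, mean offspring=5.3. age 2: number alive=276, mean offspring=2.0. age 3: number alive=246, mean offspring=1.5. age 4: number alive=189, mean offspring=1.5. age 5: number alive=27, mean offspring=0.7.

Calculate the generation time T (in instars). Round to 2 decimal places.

lx = nx/n0 = nx/300: 1, 0.93, 0.92, 0.82, 0.63, 0.09
lx·mx: 0, 4.929, 1.84, 1.23, 0.945, 0.063 → R0 = 9.007
x·lx·mx: 0, 4.929, 3.68, 3.69, 3.78, 0.315 → Σ = 16.394
T = 16.394 / 9.007 = 1.82014… → 1.82

1.82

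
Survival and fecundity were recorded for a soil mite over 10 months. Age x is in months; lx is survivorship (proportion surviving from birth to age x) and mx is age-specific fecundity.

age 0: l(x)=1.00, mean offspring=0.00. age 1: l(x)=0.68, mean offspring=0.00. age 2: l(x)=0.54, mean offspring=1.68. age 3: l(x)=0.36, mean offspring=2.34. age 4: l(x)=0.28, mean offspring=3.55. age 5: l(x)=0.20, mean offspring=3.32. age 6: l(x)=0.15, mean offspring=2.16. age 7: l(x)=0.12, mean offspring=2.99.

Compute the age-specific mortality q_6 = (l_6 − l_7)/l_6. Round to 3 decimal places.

q_6 = (l_6 − l_7) / l_6 = (0.15 − 0.12) / 0.15
     = 0.03 / 0.15 = 0.2 → 0.200

0.200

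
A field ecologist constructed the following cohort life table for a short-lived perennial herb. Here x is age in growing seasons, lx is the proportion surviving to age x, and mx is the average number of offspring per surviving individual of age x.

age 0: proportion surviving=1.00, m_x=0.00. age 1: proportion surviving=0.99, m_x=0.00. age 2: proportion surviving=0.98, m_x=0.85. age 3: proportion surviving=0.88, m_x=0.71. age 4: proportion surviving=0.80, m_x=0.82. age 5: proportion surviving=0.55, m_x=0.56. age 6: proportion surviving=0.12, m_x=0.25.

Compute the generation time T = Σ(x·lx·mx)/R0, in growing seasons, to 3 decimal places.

lx·mx: 0, 0, 0.833, 0.6248, 0.656, 0.308, 0.03 → R0 = 2.4518
x·lx·mx: 0, 0, 1.666, 1.8744, 2.624, 1.54, 0.18 → Σ = 7.8844
T = 7.8844 / 2.4518 = 3.21576… → 3.216

3.216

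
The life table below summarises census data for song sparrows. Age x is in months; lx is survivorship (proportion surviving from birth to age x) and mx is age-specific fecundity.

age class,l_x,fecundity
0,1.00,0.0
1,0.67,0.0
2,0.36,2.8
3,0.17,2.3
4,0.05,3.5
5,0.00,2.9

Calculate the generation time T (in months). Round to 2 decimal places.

2.47

lx·mx: 0, 0, 1.008, 0.391, 0.175, 0 → R0 = 1.574
x·lx·mx: 0, 0, 2.016, 1.173, 0.7, 0 → Σ = 3.889
T = 3.889 / 1.574 = 2.470775… → 2.47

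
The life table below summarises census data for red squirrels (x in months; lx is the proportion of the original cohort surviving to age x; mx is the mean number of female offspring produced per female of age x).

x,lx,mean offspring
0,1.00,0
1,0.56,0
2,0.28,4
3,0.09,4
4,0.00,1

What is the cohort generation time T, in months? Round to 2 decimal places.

2.24

lx·mx: 0, 0, 1.12, 0.36, 0 → R0 = 1.48
x·lx·mx: 0, 0, 2.24, 1.08, 0 → Σ = 3.32
T = 3.32 / 1.48 = 2.243243… → 2.24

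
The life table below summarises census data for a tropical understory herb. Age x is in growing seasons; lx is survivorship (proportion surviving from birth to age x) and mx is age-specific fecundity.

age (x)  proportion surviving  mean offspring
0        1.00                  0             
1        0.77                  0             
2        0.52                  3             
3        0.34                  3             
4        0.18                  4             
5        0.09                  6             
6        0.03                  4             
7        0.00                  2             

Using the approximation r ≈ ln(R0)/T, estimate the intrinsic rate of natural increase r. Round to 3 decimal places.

0.437

R0 = Σ lx·mx = 0 + 0 + 1.56 + 1.02 + 0.72 + 0.54 + 0.12 + 0 = 3.96
Σ x·lx·mx = 12.48; T = 12.48/3.96 = 3.15152…
r ≈ ln(R0)/T = ln(3.96)/3.15152… = 0.43669… → 0.437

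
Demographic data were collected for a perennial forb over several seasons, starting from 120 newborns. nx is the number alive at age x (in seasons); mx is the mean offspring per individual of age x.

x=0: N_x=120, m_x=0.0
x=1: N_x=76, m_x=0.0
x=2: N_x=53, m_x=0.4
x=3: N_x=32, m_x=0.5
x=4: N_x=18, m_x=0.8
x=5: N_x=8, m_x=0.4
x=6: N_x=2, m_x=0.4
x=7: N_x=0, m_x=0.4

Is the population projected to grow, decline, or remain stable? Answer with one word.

lx = nx/n0 = nx/120: 1, 0.63333…, 0.44167…, 0.26667…, 0.15, 0.06667…, 0.01667…, 0
R0 = Σ lx·mx = 0 + 0 + 0.176667… + 0.133333… + 0.12 + 0.026667… + 0.006667… + 0 = 0.463333…
R0 < 1, so the population is declining.

declining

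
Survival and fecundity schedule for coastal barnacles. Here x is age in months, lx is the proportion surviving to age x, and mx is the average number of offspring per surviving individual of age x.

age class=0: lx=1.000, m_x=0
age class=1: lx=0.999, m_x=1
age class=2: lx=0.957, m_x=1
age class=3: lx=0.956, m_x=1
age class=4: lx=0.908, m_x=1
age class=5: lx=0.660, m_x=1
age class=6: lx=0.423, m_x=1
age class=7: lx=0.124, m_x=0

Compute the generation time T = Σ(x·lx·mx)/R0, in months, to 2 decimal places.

lx·mx: 0, 0.999, 0.957, 0.956, 0.908, 0.66, 0.423, 0 → R0 = 4.903
x·lx·mx: 0, 0.999, 1.914, 2.868, 3.632, 3.3, 2.538, 0 → Σ = 15.251
T = 15.251 / 4.903 = 3.110545… → 3.11

3.11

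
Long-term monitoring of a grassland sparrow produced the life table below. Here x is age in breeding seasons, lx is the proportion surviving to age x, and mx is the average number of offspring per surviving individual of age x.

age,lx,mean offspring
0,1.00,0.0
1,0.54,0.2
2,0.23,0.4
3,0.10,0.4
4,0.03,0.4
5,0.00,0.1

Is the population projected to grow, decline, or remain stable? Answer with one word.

declining

R0 = Σ lx·mx = 0 + 0.108 + 0.092 + 0.04 + 0.012 + 0 = 0.252
R0 < 1, so the population is declining.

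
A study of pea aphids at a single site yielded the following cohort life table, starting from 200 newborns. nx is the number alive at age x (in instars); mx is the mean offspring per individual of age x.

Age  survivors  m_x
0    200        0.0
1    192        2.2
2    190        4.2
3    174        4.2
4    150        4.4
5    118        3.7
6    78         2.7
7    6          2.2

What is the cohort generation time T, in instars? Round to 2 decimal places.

lx = nx/n0 = nx/200: 1, 0.96, 0.95, 0.87, 0.75, 0.59, 0.39, 0.03
lx·mx: 0, 2.112, 3.99, 3.654, 3.3, 2.183, 1.053, 0.066 → R0 = 16.358
x·lx·mx: 0, 2.112, 7.98, 10.962, 13.2, 10.915, 6.318, 0.462 → Σ = 51.949
T = 51.949 / 16.358 = 3.175755… → 3.18

3.18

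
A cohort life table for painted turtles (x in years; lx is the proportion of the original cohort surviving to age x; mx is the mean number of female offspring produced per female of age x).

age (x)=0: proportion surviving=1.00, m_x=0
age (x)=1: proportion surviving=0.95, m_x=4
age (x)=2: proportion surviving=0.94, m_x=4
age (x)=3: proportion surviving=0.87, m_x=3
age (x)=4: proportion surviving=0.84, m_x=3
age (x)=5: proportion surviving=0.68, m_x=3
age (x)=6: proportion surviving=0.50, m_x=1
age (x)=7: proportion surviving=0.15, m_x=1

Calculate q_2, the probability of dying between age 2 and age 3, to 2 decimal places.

0.07

q_2 = (l_2 − l_3) / l_2 = (0.94 − 0.87) / 0.94
     = 0.07 / 0.94 = 0.074468… → 0.07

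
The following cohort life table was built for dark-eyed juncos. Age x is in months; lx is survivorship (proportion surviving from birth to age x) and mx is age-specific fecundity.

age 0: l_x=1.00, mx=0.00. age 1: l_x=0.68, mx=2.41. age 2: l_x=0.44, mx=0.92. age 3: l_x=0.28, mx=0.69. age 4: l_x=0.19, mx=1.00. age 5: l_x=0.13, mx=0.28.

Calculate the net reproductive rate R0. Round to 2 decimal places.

lx·mx by age: 0, 1.6388, 0.4048, 0.1932, 0.19, 0.0364
R0 = Σ lx·mx = 2.4632 → 2.46

2.46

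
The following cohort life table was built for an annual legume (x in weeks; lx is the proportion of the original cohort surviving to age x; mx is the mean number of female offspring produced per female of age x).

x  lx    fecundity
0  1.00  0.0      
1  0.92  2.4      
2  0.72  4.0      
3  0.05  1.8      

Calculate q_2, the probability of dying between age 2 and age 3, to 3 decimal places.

q_2 = (l_2 − l_3) / l_2 = (0.72 − 0.05) / 0.72
     = 0.67 / 0.72 = 0.930556… → 0.931

0.931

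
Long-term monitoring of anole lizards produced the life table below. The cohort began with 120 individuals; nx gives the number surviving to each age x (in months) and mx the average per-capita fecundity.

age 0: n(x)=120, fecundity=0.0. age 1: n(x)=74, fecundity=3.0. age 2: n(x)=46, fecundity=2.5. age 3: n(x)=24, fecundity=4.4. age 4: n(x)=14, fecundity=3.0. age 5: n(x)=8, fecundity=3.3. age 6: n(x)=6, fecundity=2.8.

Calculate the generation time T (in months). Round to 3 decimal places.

lx = nx/n0 = nx/120: 1, 0.61667…, 0.38333…, 0.2, 0.11667…, 0.06667…, 0.05
lx·mx: 0, 1.85…, 0.958333…, 0.88, 0.35…, 0.22…, 0.14 → R0 = 4.398333…
x·lx·mx: 0, 1.85…, 1.916667…, 2.64, 1.4…, 1.1…, 0.84 → Σ = 9.746667…
T = 9.746667… / 4.398333… = 2.215991… → 2.216

2.216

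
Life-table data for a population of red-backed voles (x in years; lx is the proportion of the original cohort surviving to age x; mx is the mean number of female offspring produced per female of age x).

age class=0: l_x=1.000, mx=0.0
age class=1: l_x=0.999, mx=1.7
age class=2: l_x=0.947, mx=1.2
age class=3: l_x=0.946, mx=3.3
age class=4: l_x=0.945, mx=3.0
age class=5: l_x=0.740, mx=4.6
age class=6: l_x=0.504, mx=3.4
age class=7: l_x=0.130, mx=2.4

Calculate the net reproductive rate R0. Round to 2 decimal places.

lx·mx by age: 0, 1.6983, 1.1364, 3.1218, 2.835, 3.404, 1.7136, 0.312
R0 = Σ lx·mx = 14.2211 → 14.22

14.22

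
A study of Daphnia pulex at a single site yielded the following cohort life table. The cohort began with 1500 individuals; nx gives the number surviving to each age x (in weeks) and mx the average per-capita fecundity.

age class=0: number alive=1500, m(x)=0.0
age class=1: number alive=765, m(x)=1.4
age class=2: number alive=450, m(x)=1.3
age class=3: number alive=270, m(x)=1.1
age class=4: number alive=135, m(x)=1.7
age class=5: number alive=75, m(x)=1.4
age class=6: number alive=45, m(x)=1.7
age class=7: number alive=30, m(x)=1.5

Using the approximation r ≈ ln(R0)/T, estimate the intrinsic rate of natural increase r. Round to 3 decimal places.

lx = nx/n0 = nx/1500: 1, 0.51, 0.3, 0.18, 0.09, 0.05, 0.03, 0.02
R0 = Σ lx·mx = 0 + 0.714 + 0.39 + 0.198 + 0.153 + 0.07 + 0.051 + 0.03 = 1.606
Σ x·lx·mx = 3.566; T = 3.566/1.606 = 2.22042…
r ≈ ln(R0)/T = ln(1.606)/2.22042… = 0.21336… → 0.213

0.213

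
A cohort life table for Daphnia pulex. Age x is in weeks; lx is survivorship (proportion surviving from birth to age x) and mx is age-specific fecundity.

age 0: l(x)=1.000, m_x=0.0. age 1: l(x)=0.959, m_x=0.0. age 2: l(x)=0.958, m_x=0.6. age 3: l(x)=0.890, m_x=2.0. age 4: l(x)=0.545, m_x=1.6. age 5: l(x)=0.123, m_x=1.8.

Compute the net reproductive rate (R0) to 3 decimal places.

3.448

lx·mx by age: 0, 0, 0.5748, 1.78, 0.872, 0.2214
R0 = Σ lx·mx = 3.4482 → 3.448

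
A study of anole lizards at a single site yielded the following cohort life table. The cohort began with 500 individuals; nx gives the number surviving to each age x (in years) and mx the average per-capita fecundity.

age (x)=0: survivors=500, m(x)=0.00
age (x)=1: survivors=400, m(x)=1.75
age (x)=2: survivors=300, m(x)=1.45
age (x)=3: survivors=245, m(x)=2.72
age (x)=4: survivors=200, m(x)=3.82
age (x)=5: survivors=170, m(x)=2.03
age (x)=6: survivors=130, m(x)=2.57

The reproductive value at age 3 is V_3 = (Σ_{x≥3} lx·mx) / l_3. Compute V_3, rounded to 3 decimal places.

lx = nx/n0 = nx/500: 1, 0.8, 0.6, 0.49, 0.4, 0.34, 0.26
lx·mx for x ≥ 3: 1.3328, 1.528, 0.6902, 0.6682 → sum = 4.2192
V_3 = 4.2192 / l_3 = 4.2192 / 0.49 = 8.610612… → 8.611

8.611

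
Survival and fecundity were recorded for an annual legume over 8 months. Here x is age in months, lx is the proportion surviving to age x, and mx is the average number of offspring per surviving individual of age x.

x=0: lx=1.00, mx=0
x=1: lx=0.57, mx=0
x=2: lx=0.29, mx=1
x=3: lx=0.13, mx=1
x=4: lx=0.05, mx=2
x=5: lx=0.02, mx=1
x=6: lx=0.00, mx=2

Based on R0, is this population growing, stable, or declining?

declining

R0 = Σ lx·mx = 0 + 0 + 0.29 + 0.13 + 0.1 + 0.02 + 0 = 0.54
R0 < 1, so the population is declining.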